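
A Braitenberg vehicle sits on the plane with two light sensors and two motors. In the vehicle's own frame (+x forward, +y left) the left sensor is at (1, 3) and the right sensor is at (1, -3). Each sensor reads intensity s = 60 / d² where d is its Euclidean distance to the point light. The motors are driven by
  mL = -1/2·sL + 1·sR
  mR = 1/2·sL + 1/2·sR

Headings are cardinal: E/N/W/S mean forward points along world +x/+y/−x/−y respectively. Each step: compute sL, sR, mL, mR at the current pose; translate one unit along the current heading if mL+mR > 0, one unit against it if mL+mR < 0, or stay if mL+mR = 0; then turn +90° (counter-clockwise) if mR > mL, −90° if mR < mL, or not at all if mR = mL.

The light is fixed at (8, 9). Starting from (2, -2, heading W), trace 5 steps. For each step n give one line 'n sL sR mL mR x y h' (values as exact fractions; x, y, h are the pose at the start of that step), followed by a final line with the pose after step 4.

n=0: pose=(2,-2,W); sL=12/49, sR=60/113; mL=2262/5537, mR=2148/5537; mL+mR=90/113 → advance +1; mR−mL=-114/5537 → turn -1·90°
n=1: pose=(1,-2,N); sL=3/10, sR=15/29; mL=213/580, mR=237/580; mL+mR=45/58 → advance +1; mR−mL=6/145 → turn +1·90°
n=2: pose=(1,-1,W); sL=60/233, sR=60/113; mL=10590/26329, mR=10380/26329; mL+mR=90/113 → advance +1; mR−mL=-210/26329 → turn -1·90°
n=3: pose=(0,-1,N); sL=30/101, sR=30/53; mL=2235/5353, mR=2310/5353; mL+mR=45/53 → advance +1; mR−mL=75/5353 → turn +1·90°
n=4: pose=(0,0,W); sL=4/15, sR=20/39; mL=74/195, mR=76/195; mL+mR=10/13 → advance +1; mR−mL=2/195 → turn +1·90°

0 12/49 60/113 2262/5537 2148/5537 2 -2 W
1 3/10 15/29 213/580 237/580 1 -2 N
2 60/233 60/113 10590/26329 10380/26329 1 -1 W
3 30/101 30/53 2235/5353 2310/5353 0 -1 N
4 4/15 20/39 74/195 76/195 0 0 W
final -1 0 S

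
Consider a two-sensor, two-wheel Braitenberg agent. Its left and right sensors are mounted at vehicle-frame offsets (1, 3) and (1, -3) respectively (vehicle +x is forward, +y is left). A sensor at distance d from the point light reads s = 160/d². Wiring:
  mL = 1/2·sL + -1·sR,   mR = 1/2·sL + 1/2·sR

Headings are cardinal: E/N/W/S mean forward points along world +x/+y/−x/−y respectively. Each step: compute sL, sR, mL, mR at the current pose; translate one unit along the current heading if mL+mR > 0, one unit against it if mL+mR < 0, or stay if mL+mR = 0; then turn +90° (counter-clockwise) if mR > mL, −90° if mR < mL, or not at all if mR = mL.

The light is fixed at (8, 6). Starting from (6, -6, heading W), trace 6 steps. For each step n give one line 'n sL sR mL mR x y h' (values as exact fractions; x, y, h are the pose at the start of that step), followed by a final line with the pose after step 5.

n=0: pose=(6,-6,W); sL=80/117, sR=16/9; mL=-56/39, mR=16/13; mL+mR=-8/39 → advance -1; mR−mL=8/3 → turn +1·90°
n=1: pose=(7,-6,S); sL=160/173, sR=32/37; mL=-2576/6401, mR=5728/6401; mL+mR=3152/6401 → advance +1; mR−mL=48/37 → turn +1·90°
n=2: pose=(7,-7,E); sL=8/5, sR=5/8; mL=7/40, mR=89/80; mL+mR=103/80 → advance +1; mR−mL=15/16 → turn +1·90°
n=3: pose=(8,-7,N); sL=160/153, sR=160/153; mL=-80/153, mR=160/153; mL+mR=80/153 → advance +1; mR−mL=80/51 → turn +1·90°
n=4: pose=(8,-6,W); sL=80/113, sR=80/41; mL=-7400/4633, mR=6160/4633; mL+mR=-1240/4633 → advance -1; mR−mL=120/41 → turn +1·90°
n=5: pose=(9,-6,S); sL=32/37, sR=160/173; mL=-3152/6401, mR=5728/6401; mL+mR=2576/6401 → advance +1; mR−mL=240/173 → turn +1·90°

0 80/117 16/9 -56/39 16/13 6 -6 W
1 160/173 32/37 -2576/6401 5728/6401 7 -6 S
2 8/5 5/8 7/40 89/80 7 -7 E
3 160/153 160/153 -80/153 160/153 8 -7 N
4 80/113 80/41 -7400/4633 6160/4633 8 -6 W
5 32/37 160/173 -3152/6401 5728/6401 9 -6 S
final 9 -7 E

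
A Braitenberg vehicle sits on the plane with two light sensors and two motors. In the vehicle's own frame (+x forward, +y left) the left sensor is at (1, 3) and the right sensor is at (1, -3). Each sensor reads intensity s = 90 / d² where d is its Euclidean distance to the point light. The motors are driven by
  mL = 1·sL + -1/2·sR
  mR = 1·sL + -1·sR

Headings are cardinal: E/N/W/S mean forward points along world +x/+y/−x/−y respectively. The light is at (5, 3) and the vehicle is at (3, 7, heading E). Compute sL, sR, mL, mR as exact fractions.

9/5 45 -207/10 -216/5

left sensor world pos  = (4, 10); dL² = 50
right sensor world pos = (4, 4); dR² = 2
sL = 90/50 = 9/5
sR = 90/2 = 45
mL = 1·sL + -1/2·sR = -207/10
mR = 1·sL + -1·sR = -216/5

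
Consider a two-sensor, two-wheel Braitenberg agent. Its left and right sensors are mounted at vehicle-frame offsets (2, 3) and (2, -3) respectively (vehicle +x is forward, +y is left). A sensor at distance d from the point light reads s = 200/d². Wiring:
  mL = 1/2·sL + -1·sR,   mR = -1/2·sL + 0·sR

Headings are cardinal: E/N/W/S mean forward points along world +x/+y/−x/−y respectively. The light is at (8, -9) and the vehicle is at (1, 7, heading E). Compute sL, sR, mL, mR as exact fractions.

100/193 100/97 -14450/18721 -50/193

left sensor world pos  = (3, 10); dL² = 386
right sensor world pos = (3, 4); dR² = 194
sL = 200/386 = 100/193
sR = 200/194 = 100/97
mL = 1/2·sL + -1·sR = -14450/18721
mR = -1/2·sL + 0·sR = -50/193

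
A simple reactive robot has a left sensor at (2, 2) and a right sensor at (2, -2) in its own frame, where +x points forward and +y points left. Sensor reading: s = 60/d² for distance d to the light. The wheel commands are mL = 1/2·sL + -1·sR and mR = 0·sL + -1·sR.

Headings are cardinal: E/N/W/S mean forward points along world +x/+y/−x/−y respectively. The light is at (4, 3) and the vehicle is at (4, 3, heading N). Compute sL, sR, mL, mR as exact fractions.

left sensor world pos  = (2, 5); dL² = 8
right sensor world pos = (6, 5); dR² = 8
sL = 60/8 = 15/2
sR = 60/8 = 15/2
mL = 1/2·sL + -1·sR = -15/4
mR = 0·sL + -1·sR = -15/2

15/2 15/2 -15/4 -15/2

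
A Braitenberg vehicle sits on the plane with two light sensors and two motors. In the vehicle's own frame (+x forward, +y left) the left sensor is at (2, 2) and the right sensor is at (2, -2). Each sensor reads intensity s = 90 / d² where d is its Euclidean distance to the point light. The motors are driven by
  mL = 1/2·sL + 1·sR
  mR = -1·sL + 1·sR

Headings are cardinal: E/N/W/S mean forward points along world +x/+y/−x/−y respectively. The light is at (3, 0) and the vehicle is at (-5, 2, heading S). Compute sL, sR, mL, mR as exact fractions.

left sensor world pos  = (-3, 0); dL² = 36
right sensor world pos = (-7, 0); dR² = 100
sL = 90/36 = 5/2
sR = 90/100 = 9/10
mL = 1/2·sL + 1·sR = 43/20
mR = -1·sL + 1·sR = -8/5

5/2 9/10 43/20 -8/5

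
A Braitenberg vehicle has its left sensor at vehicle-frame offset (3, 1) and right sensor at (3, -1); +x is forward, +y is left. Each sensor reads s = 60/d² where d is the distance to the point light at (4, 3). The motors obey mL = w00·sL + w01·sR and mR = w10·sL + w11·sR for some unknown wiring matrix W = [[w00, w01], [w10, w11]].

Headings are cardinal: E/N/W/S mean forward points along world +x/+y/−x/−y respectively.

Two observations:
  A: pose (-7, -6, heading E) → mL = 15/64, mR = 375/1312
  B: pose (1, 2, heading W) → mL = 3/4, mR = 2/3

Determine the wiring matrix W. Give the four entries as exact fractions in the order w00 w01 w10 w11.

1/2 0 1 -1/2

obs A: pose=(-7,-6,E) → sL=15/32, sR=15/41, mL=15/64, mR=375/1312
obs B: pose=(1,2,W) → sL=3/2, sR=5/3, mL=3/4, mR=2/3
sensor matrix S = [[15/32, 15/41], [3/2, 5/3]]; det S = 305/1312
solve [mL_A; mL_B] = S·[w00; w01] and [mR_A; mR_B] = S·[w10; w11]:
  w00 = 1/2, w01 = 0, w10 = 1, w11 = -1/2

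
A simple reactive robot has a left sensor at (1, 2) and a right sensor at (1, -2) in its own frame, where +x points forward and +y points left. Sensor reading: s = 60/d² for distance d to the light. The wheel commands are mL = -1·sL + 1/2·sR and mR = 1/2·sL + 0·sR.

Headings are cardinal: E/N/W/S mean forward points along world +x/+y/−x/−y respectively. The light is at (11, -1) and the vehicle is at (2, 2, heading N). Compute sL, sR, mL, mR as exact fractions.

60/137 12/13 42/1781 30/137

left sensor world pos  = (0, 3); dL² = 137
right sensor world pos = (4, 3); dR² = 65
sL = 60/137 = 60/137
sR = 60/65 = 12/13
mL = -1·sL + 1/2·sR = 42/1781
mR = 1/2·sL + 0·sR = 30/137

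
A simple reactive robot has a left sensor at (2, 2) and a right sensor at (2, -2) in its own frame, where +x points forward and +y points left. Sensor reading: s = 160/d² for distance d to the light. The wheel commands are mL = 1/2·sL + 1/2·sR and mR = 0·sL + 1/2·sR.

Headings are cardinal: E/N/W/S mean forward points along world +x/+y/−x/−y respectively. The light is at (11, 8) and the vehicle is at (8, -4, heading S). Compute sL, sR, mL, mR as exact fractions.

left sensor world pos  = (10, -6); dL² = 197
right sensor world pos = (6, -6); dR² = 221
sL = 160/197 = 160/197
sR = 160/221 = 160/221
mL = 1/2·sL + 1/2·sR = 33440/43537
mR = 0·sL + 1/2·sR = 80/221

160/197 160/221 33440/43537 80/221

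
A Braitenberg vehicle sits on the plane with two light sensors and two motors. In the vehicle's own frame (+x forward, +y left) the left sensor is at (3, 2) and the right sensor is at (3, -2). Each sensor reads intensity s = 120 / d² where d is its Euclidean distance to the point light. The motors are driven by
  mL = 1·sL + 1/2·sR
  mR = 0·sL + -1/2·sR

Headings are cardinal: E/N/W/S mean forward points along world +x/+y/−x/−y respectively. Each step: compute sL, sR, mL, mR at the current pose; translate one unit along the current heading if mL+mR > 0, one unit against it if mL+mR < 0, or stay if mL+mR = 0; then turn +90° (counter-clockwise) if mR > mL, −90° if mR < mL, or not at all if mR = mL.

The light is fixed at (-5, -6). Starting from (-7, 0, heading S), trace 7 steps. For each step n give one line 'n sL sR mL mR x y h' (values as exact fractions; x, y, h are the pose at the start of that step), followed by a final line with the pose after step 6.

0 40/3 24/5 236/15 -12/5 -7 0 S
1 60/17 60/37 2730/629 -30/37 -7 -1 W
2 120/89 24/13 2628/1157 -12/13 -8 -1 N
3 15/8 15/2 45/8 -15/4 -8 0 E
4 40/3 24/5 236/15 -12/5 -7 0 S
5 60/17 60/37 2730/629 -30/37 -7 -1 W
6 120/89 24/13 2628/1157 -12/13 -8 -1 N
final -8 0 E

n=0: pose=(-7,0,S); sL=40/3, sR=24/5; mL=236/15, mR=-12/5; mL+mR=40/3 → advance +1; mR−mL=-272/15 → turn -1·90°
n=1: pose=(-7,-1,W); sL=60/17, sR=60/37; mL=2730/629, mR=-30/37; mL+mR=60/17 → advance +1; mR−mL=-3240/629 → turn -1·90°
n=2: pose=(-8,-1,N); sL=120/89, sR=24/13; mL=2628/1157, mR=-12/13; mL+mR=120/89 → advance +1; mR−mL=-3696/1157 → turn -1·90°
n=3: pose=(-8,0,E); sL=15/8, sR=15/2; mL=45/8, mR=-15/4; mL+mR=15/8 → advance +1; mR−mL=-75/8 → turn -1·90°
n=4: pose=(-7,0,S); sL=40/3, sR=24/5; mL=236/15, mR=-12/5; mL+mR=40/3 → advance +1; mR−mL=-272/15 → turn -1·90°
n=5: pose=(-7,-1,W); sL=60/17, sR=60/37; mL=2730/629, mR=-30/37; mL+mR=60/17 → advance +1; mR−mL=-3240/629 → turn -1·90°
n=6: pose=(-8,-1,N); sL=120/89, sR=24/13; mL=2628/1157, mR=-12/13; mL+mR=120/89 → advance +1; mR−mL=-3696/1157 → turn -1·90°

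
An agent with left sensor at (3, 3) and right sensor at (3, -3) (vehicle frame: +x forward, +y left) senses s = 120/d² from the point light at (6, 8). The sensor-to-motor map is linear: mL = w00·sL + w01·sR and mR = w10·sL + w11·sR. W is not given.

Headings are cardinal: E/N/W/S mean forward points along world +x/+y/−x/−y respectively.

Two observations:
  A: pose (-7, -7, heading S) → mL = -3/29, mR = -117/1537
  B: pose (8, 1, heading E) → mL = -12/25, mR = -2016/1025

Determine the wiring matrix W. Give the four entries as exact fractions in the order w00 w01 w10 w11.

obs A: pose=(-7,-7,S) → sL=15/53, sR=6/29, mL=-3/29, mR=-117/1537
obs B: pose=(8,1,E) → sL=120/41, sR=24/25, mL=-12/25, mR=-2016/1025
sensor matrix S = [[15/53, 6/29], [120/41, 24/25]]; det S = -105192/315085
solve [mL_A; mL_B] = S·[w00; w01] and [mR_A; mR_B] = S·[w10; w11]:
  w00 = 0, w01 = -1/2, w10 = -1, w11 = 1

0 -1/2 -1 1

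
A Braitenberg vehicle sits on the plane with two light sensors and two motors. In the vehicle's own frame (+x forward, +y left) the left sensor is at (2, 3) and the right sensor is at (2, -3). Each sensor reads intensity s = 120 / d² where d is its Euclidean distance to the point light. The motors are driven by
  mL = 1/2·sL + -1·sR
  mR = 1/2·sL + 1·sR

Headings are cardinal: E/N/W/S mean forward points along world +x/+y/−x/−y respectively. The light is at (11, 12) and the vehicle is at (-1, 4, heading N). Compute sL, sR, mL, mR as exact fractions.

left sensor world pos  = (-4, 6); dL² = 261
right sensor world pos = (2, 6); dR² = 117
sL = 120/261 = 40/87
sR = 120/117 = 40/39
mL = 1/2·sL + -1·sR = -300/377
mR = 1/2·sL + 1·sR = 1420/1131

40/87 40/39 -300/377 1420/1131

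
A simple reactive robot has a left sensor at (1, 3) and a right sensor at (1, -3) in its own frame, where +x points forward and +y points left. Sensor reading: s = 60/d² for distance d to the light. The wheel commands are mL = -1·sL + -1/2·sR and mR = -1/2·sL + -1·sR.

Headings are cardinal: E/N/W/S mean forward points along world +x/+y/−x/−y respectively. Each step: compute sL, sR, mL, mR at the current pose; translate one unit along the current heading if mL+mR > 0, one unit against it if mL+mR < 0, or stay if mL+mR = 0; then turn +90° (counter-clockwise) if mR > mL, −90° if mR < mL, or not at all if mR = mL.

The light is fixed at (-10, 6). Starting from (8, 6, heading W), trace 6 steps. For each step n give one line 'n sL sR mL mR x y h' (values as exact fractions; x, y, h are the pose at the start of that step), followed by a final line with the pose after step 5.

n=0: pose=(8,6,W); sL=30/149, sR=30/149; mL=-45/149, mR=-45/149; mL+mR=-90/149 → advance -1; mR−mL=0 → turn +0·90°
n=1: pose=(9,6,W); sL=20/111, sR=20/111; mL=-10/37, mR=-10/37; mL+mR=-20/37 → advance -1; mR−mL=0 → turn +0·90°
n=2: pose=(10,6,W); sL=6/37, sR=6/37; mL=-9/37, mR=-9/37; mL+mR=-18/37 → advance -1; mR−mL=0 → turn +0·90°
n=3: pose=(11,6,W); sL=60/409, sR=60/409; mL=-90/409, mR=-90/409; mL+mR=-180/409 → advance -1; mR−mL=0 → turn +0·90°
n=4: pose=(12,6,W); sL=2/15, sR=2/15; mL=-1/5, mR=-1/5; mL+mR=-2/5 → advance -1; mR−mL=0 → turn +0·90°
n=5: pose=(13,6,W); sL=60/493, sR=60/493; mL=-90/493, mR=-90/493; mL+mR=-180/493 → advance -1; mR−mL=0 → turn +0·90°

0 30/149 30/149 -45/149 -45/149 8 6 W
1 20/111 20/111 -10/37 -10/37 9 6 W
2 6/37 6/37 -9/37 -9/37 10 6 W
3 60/409 60/409 -90/409 -90/409 11 6 W
4 2/15 2/15 -1/5 -1/5 12 6 W
5 60/493 60/493 -90/493 -90/493 13 6 W
final 14 6 W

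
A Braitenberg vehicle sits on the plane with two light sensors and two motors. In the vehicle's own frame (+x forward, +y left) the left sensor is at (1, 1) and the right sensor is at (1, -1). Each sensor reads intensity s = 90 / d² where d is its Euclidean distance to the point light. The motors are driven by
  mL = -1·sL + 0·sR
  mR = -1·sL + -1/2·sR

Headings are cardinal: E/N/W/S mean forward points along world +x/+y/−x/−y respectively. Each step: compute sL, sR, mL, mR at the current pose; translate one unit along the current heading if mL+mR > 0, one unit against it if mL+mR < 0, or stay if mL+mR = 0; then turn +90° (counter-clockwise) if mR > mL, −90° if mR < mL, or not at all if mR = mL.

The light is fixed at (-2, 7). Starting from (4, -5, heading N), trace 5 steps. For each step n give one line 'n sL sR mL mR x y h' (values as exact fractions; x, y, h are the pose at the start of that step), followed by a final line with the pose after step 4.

0 45/73 9/17 -45/73 -2187/2482 4 -5 N
1 90/193 18/49 -90/193 -6147/9457 4 -6 E
2 45/116 45/106 -45/116 -1845/3074 3 -6 S
3 18/37 90/137 -18/37 -4131/5069 3 -5 W
4 45/73 9/17 -45/73 -2187/2482 4 -5 N
final 4 -6 E

n=0: pose=(4,-5,N); sL=45/73, sR=9/17; mL=-45/73, mR=-2187/2482; mL+mR=-3717/2482 → advance -1; mR−mL=-9/34 → turn -1·90°
n=1: pose=(4,-6,E); sL=90/193, sR=18/49; mL=-90/193, mR=-6147/9457; mL+mR=-10557/9457 → advance -1; mR−mL=-9/49 → turn -1·90°
n=2: pose=(3,-6,S); sL=45/116, sR=45/106; mL=-45/116, mR=-1845/3074; mL+mR=-6075/6148 → advance -1; mR−mL=-45/212 → turn -1·90°
n=3: pose=(3,-5,W); sL=18/37, sR=90/137; mL=-18/37, mR=-4131/5069; mL+mR=-6597/5069 → advance -1; mR−mL=-45/137 → turn -1·90°
n=4: pose=(4,-5,N); sL=45/73, sR=9/17; mL=-45/73, mR=-2187/2482; mL+mR=-3717/2482 → advance -1; mR−mL=-9/34 → turn -1·90°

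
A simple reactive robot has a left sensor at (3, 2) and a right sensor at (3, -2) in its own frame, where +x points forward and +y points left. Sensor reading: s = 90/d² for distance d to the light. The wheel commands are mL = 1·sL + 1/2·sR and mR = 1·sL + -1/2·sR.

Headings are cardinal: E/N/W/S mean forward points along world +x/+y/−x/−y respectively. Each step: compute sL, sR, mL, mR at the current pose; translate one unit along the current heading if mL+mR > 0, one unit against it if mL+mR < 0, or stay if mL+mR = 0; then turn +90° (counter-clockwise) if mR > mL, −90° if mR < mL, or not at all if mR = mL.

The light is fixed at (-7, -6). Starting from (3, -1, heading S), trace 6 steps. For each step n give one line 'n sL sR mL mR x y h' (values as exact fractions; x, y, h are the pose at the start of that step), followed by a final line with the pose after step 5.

n=0: pose=(3,-1,S); sL=45/74, sR=45/34; mL=3195/2516, mR=-135/2516; mL+mR=45/37 → advance +1; mR−mL=-45/34 → turn -1·90°
n=1: pose=(3,-2,W); sL=90/53, sR=18/17; mL=2007/901, mR=1053/901; mL+mR=180/53 → advance +1; mR−mL=-18/17 → turn -1·90°
n=2: pose=(2,-2,N); sL=45/49, sR=9/17; mL=1971/1666, mR=1089/1666; mL+mR=90/49 → advance +1; mR−mL=-9/17 → turn -1·90°
n=3: pose=(2,-1,E); sL=90/193, sR=10/17; mL=2495/3281, mR=565/3281; mL+mR=180/193 → advance +1; mR−mL=-10/17 → turn -1·90°
n=4: pose=(3,-1,S); sL=45/74, sR=45/34; mL=3195/2516, mR=-135/2516; mL+mR=45/37 → advance +1; mR−mL=-45/34 → turn -1·90°
n=5: pose=(3,-2,W); sL=90/53, sR=18/17; mL=2007/901, mR=1053/901; mL+mR=180/53 → advance +1; mR−mL=-18/17 → turn -1·90°

0 45/74 45/34 3195/2516 -135/2516 3 -1 S
1 90/53 18/17 2007/901 1053/901 3 -2 W
2 45/49 9/17 1971/1666 1089/1666 2 -2 N
3 90/193 10/17 2495/3281 565/3281 2 -1 E
4 45/74 45/34 3195/2516 -135/2516 3 -1 S
5 90/53 18/17 2007/901 1053/901 3 -2 W
final 2 -2 N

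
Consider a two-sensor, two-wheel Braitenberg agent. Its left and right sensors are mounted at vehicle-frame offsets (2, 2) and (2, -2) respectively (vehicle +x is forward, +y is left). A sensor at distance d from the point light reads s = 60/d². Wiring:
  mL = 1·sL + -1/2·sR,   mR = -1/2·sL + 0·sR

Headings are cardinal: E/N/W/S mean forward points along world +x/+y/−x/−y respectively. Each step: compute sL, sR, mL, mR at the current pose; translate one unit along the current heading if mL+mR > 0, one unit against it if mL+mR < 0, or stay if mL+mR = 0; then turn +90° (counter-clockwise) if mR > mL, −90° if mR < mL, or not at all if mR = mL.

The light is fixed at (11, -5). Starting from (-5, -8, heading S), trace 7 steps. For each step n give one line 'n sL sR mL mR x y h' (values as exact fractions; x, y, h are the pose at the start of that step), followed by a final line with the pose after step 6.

n=0: pose=(-5,-8,S); sL=60/221, sR=60/349; mL=14310/77129, mR=-30/221; mL+mR=3840/77129 → advance +1; mR−mL=-24780/77129 → turn -1·90°
n=1: pose=(-5,-9,W); sL=1/6, sR=15/82; mL=37/492, mR=-1/12; mL+mR=-1/123 → advance -1; mR−mL=-13/82 → turn -1·90°
n=2: pose=(-4,-9,N); sL=60/293, sR=60/173; mL=1590/50689, mR=-30/293; mL+mR=-3600/50689 → advance -1; mR−mL=-6780/50689 → turn -1·90°
n=3: pose=(-4,-10,E); sL=30/89, sR=30/109; mL=1935/9701, mR=-15/89; mL+mR=300/9701 → advance +1; mR−mL=-3570/9701 → turn -1·90°
n=4: pose=(-3,-10,S); sL=60/193, sR=12/61; mL=2502/11773, mR=-30/193; mL+mR=672/11773 → advance +1; mR−mL=-4332/11773 → turn -1·90°
n=5: pose=(-3,-11,W); sL=3/16, sR=15/68; mL=21/272, mR=-3/32; mL+mR=-9/544 → advance -1; mR−mL=-93/544 → turn -1·90°
n=6: pose=(-2,-11,N); sL=60/241, sR=60/137; mL=990/33017, mR=-30/241; mL+mR=-3120/33017 → advance -1; mR−mL=-5100/33017 → turn -1·90°

0 60/221 60/349 14310/77129 -30/221 -5 -8 S
1 1/6 15/82 37/492 -1/12 -5 -9 W
2 60/293 60/173 1590/50689 -30/293 -4 -9 N
3 30/89 30/109 1935/9701 -15/89 -4 -10 E
4 60/193 12/61 2502/11773 -30/193 -3 -10 S
5 3/16 15/68 21/272 -3/32 -3 -11 W
6 60/241 60/137 990/33017 -30/241 -2 -11 N
final -2 -12 E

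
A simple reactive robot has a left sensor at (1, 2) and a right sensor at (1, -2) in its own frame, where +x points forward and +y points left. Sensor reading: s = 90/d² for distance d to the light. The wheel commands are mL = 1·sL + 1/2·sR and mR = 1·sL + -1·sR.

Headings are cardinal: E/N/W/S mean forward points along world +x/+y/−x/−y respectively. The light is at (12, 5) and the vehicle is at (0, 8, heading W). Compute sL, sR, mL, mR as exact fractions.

left sensor world pos  = (-1, 6); dL² = 170
right sensor world pos = (-1, 10); dR² = 194
sL = 90/170 = 9/17
sR = 90/194 = 45/97
mL = 1·sL + 1/2·sR = 2511/3298
mR = 1·sL + -1·sR = 108/1649

9/17 45/97 2511/3298 108/1649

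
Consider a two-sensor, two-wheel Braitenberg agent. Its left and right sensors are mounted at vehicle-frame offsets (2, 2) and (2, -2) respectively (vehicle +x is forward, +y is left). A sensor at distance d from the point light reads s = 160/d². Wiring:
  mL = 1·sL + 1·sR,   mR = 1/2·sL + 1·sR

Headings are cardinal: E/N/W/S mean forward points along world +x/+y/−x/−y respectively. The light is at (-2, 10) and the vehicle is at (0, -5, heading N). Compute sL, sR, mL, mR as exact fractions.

160/169 32/37 11328/6253 8368/6253

left sensor world pos  = (-2, -3); dL² = 169
right sensor world pos = (2, -3); dR² = 185
sL = 160/169 = 160/169
sR = 160/185 = 32/37
mL = 1·sL + 1·sR = 11328/6253
mR = 1/2·sL + 1·sR = 8368/6253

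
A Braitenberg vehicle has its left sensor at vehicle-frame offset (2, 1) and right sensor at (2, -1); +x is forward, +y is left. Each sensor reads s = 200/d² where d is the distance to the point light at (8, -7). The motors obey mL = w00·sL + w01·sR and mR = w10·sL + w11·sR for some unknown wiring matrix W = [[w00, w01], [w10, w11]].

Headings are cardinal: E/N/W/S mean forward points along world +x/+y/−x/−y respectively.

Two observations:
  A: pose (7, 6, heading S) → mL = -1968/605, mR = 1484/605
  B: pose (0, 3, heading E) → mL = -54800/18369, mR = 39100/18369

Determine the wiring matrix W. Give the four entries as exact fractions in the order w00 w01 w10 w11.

obs A: pose=(7,6,S) → sL=200/121, sR=8/5, mL=-1968/605, mR=1484/605
obs B: pose=(0,3,E) → sL=200/157, sR=200/117, mL=-54800/18369, mR=39100/18369
sensor matrix S = [[200/121, 8/5], [200/157, 200/117]]; det S = 1749760/2222649
solve [mL_A; mL_B] = S·[w00; w01] and [mR_A; mR_B] = S·[w10; w11]:
  w00 = -1, w01 = -1, w10 = 1, w11 = 1/2

-1 -1 1 1/2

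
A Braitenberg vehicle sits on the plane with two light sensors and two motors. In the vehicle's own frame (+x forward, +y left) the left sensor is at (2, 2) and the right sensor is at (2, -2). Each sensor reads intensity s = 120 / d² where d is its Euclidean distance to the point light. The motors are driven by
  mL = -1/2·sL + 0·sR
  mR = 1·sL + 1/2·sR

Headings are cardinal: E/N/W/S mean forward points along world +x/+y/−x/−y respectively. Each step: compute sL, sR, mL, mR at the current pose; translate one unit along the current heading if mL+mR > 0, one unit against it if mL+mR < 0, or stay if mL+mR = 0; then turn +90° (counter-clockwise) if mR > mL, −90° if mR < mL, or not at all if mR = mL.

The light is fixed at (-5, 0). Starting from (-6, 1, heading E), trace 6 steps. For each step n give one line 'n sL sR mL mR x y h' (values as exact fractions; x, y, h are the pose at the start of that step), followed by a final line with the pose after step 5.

0 12 60 -6 42 -6 1 E
1 120/13 120/13 -60/13 180/13 -5 1 N
2 30 6 -15 33 -5 2 W
3 120 40/3 -60 380/3 -6 2 S
4 12 60 -6 42 -6 1 E
5 120/13 120/13 -60/13 180/13 -5 1 N
final -5 2 W

n=0: pose=(-6,1,E); sL=12, sR=60; mL=-6, mR=42; mL+mR=36 → advance +1; mR−mL=48 → turn +1·90°
n=1: pose=(-5,1,N); sL=120/13, sR=120/13; mL=-60/13, mR=180/13; mL+mR=120/13 → advance +1; mR−mL=240/13 → turn +1·90°
n=2: pose=(-5,2,W); sL=30, sR=6; mL=-15, mR=33; mL+mR=18 → advance +1; mR−mL=48 → turn +1·90°
n=3: pose=(-6,2,S); sL=120, sR=40/3; mL=-60, mR=380/3; mL+mR=200/3 → advance +1; mR−mL=560/3 → turn +1·90°
n=4: pose=(-6,1,E); sL=12, sR=60; mL=-6, mR=42; mL+mR=36 → advance +1; mR−mL=48 → turn +1·90°
n=5: pose=(-5,1,N); sL=120/13, sR=120/13; mL=-60/13, mR=180/13; mL+mR=120/13 → advance +1; mR−mL=240/13 → turn +1·90°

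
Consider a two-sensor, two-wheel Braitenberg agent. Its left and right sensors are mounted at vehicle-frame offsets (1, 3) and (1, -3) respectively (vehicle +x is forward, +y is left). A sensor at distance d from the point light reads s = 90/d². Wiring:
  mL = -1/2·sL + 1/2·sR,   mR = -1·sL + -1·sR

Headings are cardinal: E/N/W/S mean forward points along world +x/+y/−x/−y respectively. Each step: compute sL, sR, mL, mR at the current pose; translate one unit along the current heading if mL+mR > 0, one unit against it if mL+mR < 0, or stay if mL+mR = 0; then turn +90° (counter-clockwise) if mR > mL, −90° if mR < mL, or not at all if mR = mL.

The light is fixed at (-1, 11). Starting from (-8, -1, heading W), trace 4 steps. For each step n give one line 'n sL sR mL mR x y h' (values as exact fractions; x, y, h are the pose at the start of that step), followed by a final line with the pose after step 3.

0 90/289 18/29 1296/8381 -7812/8381 -8 -1 W
1 45/101 9/13 162/1313 -1494/1313 -7 -1 N
2 18/25 90/281 -1404/7025 -7308/7025 -7 -2 E
3 45/106 45/148 -945/15688 -5715/7844 -8 -2 S
final -8 -1 W

n=0: pose=(-8,-1,W); sL=90/289, sR=18/29; mL=1296/8381, mR=-7812/8381; mL+mR=-6516/8381 → advance -1; mR−mL=-9108/8381 → turn -1·90°
n=1: pose=(-7,-1,N); sL=45/101, sR=9/13; mL=162/1313, mR=-1494/1313; mL+mR=-1332/1313 → advance -1; mR−mL=-1656/1313 → turn -1·90°
n=2: pose=(-7,-2,E); sL=18/25, sR=90/281; mL=-1404/7025, mR=-7308/7025; mL+mR=-8712/7025 → advance -1; mR−mL=-5904/7025 → turn -1·90°
n=3: pose=(-8,-2,S); sL=45/106, sR=45/148; mL=-945/15688, mR=-5715/7844; mL+mR=-12375/15688 → advance -1; mR−mL=-10485/15688 → turn -1·90°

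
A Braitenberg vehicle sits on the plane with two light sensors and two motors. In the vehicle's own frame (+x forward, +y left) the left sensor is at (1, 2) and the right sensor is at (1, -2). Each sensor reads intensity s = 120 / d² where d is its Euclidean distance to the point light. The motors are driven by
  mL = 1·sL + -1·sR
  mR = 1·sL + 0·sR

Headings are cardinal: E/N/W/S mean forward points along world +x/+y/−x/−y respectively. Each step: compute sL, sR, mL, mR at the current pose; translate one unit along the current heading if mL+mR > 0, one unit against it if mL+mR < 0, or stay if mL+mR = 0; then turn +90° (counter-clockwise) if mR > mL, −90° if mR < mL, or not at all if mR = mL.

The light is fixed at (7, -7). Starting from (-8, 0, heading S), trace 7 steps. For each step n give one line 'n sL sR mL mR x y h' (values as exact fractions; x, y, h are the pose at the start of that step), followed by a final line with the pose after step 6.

0 24/41 24/65 576/2665 24/41 -8 0 S
1 6/13 30/53 -72/689 6/13 -8 -1 E
2 24/61 120/193 -2688/11773 24/61 -7 -1 N
3 12/25 20/51 112/1275 12/25 -7 0 W
4 24/41 24/65 576/2665 24/41 -8 0 S
5 6/13 30/53 -72/689 6/13 -8 -1 E
6 24/61 120/193 -2688/11773 24/61 -7 -1 N
final -7 0 W

n=0: pose=(-8,0,S); sL=24/41, sR=24/65; mL=576/2665, mR=24/41; mL+mR=2136/2665 → advance +1; mR−mL=24/65 → turn +1·90°
n=1: pose=(-8,-1,E); sL=6/13, sR=30/53; mL=-72/689, mR=6/13; mL+mR=246/689 → advance +1; mR−mL=30/53 → turn +1·90°
n=2: pose=(-7,-1,N); sL=24/61, sR=120/193; mL=-2688/11773, mR=24/61; mL+mR=1944/11773 → advance +1; mR−mL=120/193 → turn +1·90°
n=3: pose=(-7,0,W); sL=12/25, sR=20/51; mL=112/1275, mR=12/25; mL+mR=724/1275 → advance +1; mR−mL=20/51 → turn +1·90°
n=4: pose=(-8,0,S); sL=24/41, sR=24/65; mL=576/2665, mR=24/41; mL+mR=2136/2665 → advance +1; mR−mL=24/65 → turn +1·90°
n=5: pose=(-8,-1,E); sL=6/13, sR=30/53; mL=-72/689, mR=6/13; mL+mR=246/689 → advance +1; mR−mL=30/53 → turn +1·90°
n=6: pose=(-7,-1,N); sL=24/61, sR=120/193; mL=-2688/11773, mR=24/61; mL+mR=1944/11773 → advance +1; mR−mL=120/193 → turn +1·90°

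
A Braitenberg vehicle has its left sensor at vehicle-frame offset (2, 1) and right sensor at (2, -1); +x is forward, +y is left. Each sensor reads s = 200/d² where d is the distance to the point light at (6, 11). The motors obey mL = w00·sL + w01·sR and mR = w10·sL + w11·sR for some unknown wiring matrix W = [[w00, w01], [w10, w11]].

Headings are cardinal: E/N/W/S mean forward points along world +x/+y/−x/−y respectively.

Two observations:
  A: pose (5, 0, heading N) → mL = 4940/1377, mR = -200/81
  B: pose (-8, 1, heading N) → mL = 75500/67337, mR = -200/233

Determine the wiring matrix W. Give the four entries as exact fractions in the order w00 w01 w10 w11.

1 1/2 0 -1

obs A: pose=(5,0,N) → sL=40/17, sR=200/81, mL=4940/1377, mR=-200/81
obs B: pose=(-8,1,N) → sL=200/289, sR=200/233, mL=75500/67337, mR=-200/233
sensor matrix S = [[40/17, 200/81], [200/289, 200/233]]; det S = 1696000/5454297
solve [mL_A; mL_B] = S·[w00; w01] and [mR_A; mR_B] = S·[w10; w11]:
  w00 = 1, w01 = 1/2, w10 = 0, w11 = -1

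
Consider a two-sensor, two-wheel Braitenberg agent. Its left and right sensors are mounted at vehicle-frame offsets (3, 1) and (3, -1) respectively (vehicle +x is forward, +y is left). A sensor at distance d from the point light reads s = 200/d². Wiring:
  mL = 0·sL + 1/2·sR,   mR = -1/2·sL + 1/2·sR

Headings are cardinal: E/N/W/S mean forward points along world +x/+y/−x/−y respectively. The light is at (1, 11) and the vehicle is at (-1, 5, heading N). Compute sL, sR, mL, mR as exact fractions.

left sensor world pos  = (-2, 8); dL² = 18
right sensor world pos = (0, 8); dR² = 10
sL = 200/18 = 100/9
sR = 200/10 = 20
mL = 0·sL + 1/2·sR = 10
mR = -1/2·sL + 1/2·sR = 40/9

100/9 20 10 40/9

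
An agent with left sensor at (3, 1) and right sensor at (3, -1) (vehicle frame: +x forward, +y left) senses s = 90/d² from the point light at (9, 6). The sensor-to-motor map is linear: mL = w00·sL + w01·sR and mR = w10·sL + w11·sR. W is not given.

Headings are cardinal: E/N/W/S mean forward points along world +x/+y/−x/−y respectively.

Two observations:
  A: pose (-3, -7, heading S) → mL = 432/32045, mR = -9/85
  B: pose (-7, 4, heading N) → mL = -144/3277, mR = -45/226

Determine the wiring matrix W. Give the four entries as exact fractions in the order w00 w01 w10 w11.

obs A: pose=(-3,-7,S) → sL=90/377, sR=18/85, mL=432/32045, mR=-9/85
obs B: pose=(-7,4,N) → sL=9/29, sR=45/113, mL=-144/3277, mR=-45/226
sensor matrix S = [[90/377, 18/85], [9/29, 45/113]]; det S = 106272/3621085
solve [mL_A; mL_B] = S·[w00; w01] and [mR_A; mR_B] = S·[w10; w11]:
  w00 = 1/2, w01 = -1/2, w10 = 0, w11 = -1/2

1/2 -1/2 0 -1/2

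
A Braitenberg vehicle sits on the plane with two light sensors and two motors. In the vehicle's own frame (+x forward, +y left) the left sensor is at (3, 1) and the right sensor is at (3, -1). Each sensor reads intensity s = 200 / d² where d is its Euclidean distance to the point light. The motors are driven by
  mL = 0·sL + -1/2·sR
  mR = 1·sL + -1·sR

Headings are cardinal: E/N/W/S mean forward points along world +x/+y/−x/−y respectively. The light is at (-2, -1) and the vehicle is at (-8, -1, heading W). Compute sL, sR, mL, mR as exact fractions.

100/41 100/41 -50/41 0

left sensor world pos  = (-11, -2); dL² = 82
right sensor world pos = (-11, 0); dR² = 82
sL = 200/82 = 100/41
sR = 200/82 = 100/41
mL = 0·sL + -1/2·sR = -50/41
mR = 1·sL + -1·sR = 0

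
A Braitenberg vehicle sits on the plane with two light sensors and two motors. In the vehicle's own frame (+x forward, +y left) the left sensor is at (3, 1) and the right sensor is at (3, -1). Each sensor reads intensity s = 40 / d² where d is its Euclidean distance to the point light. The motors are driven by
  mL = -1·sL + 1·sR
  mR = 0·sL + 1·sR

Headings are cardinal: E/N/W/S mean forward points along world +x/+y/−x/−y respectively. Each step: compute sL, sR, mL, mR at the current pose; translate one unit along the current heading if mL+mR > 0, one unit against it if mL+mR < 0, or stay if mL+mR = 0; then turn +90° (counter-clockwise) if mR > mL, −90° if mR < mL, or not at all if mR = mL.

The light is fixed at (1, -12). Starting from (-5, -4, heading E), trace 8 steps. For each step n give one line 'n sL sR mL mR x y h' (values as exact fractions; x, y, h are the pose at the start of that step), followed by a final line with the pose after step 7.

0 4/9 20/29 64/261 20/29 -5 -4 E
1 40/157 40/137 800/21509 40/137 -4 -4 N
2 5/16 10/41 -45/656 10/41 -4 -3 W
3 40/61 8/17 -192/1037 8/17 -5 -3 S
4 4/9 20/29 64/261 20/29 -5 -4 E
5 40/157 40/137 800/21509 40/137 -4 -4 N
6 5/16 10/41 -45/656 10/41 -4 -3 W
7 40/61 8/17 -192/1037 8/17 -5 -3 S
final -5 -4 E

n=0: pose=(-5,-4,E); sL=4/9, sR=20/29; mL=64/261, mR=20/29; mL+mR=244/261 → advance +1; mR−mL=4/9 → turn +1·90°
n=1: pose=(-4,-4,N); sL=40/157, sR=40/137; mL=800/21509, mR=40/137; mL+mR=7080/21509 → advance +1; mR−mL=40/157 → turn +1·90°
n=2: pose=(-4,-3,W); sL=5/16, sR=10/41; mL=-45/656, mR=10/41; mL+mR=115/656 → advance +1; mR−mL=5/16 → turn +1·90°
n=3: pose=(-5,-3,S); sL=40/61, sR=8/17; mL=-192/1037, mR=8/17; mL+mR=296/1037 → advance +1; mR−mL=40/61 → turn +1·90°
n=4: pose=(-5,-4,E); sL=4/9, sR=20/29; mL=64/261, mR=20/29; mL+mR=244/261 → advance +1; mR−mL=4/9 → turn +1·90°
n=5: pose=(-4,-4,N); sL=40/157, sR=40/137; mL=800/21509, mR=40/137; mL+mR=7080/21509 → advance +1; mR−mL=40/157 → turn +1·90°
n=6: pose=(-4,-3,W); sL=5/16, sR=10/41; mL=-45/656, mR=10/41; mL+mR=115/656 → advance +1; mR−mL=5/16 → turn +1·90°
n=7: pose=(-5,-3,S); sL=40/61, sR=8/17; mL=-192/1037, mR=8/17; mL+mR=296/1037 → advance +1; mR−mL=40/61 → turn +1·90°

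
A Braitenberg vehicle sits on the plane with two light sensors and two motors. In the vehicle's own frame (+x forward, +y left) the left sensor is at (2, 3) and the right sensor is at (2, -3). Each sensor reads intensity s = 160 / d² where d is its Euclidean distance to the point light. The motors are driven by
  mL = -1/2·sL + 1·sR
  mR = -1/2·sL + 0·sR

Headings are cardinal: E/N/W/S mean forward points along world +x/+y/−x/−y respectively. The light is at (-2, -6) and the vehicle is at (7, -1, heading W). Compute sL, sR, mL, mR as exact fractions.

left sensor world pos  = (5, -4); dL² = 53
right sensor world pos = (5, 2); dR² = 113
sL = 160/53 = 160/53
sR = 160/113 = 160/113
mL = -1/2·sL + 1·sR = -560/5989
mR = -1/2·sL + 0·sR = -80/53

160/53 160/113 -560/5989 -80/53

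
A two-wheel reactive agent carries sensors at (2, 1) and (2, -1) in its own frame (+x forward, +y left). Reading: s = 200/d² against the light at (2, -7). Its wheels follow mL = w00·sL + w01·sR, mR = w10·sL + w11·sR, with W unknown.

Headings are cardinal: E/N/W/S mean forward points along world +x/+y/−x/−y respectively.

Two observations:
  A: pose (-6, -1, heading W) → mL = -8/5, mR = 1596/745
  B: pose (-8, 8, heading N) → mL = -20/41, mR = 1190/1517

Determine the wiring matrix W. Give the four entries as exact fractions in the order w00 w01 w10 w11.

obs A: pose=(-6,-1,W) → sL=8/5, sR=200/149, mL=-8/5, mR=1596/745
obs B: pose=(-8,8,N) → sL=20/41, sR=20/37, mL=-20/41, mR=1190/1517
sensor matrix S = [[8/5, 200/149], [20/41, 20/37]]; det S = 47488/226033
solve [mL_A; mL_B] = S·[w00; w01] and [mR_A; mR_B] = S·[w10; w11]:
  w00 = -1, w01 = 0, w10 = 1/2, w11 = 1

-1 0 1/2 1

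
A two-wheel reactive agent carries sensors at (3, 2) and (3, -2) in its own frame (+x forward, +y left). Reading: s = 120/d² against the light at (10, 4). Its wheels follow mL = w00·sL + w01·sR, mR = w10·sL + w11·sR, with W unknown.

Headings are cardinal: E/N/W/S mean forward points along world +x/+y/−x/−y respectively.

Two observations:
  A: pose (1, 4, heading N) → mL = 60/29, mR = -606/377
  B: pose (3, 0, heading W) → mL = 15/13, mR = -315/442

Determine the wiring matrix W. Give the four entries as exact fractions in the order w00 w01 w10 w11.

obs A: pose=(1,4,N) → sL=12/13, sR=60/29, mL=60/29, mR=-606/377
obs B: pose=(3,0,W) → sL=15/17, sR=15/13, mL=15/13, mR=-315/442
sensor matrix S = [[12/13, 60/29], [15/17, 15/13]]; det S = -63360/83317
solve [mL_A; mL_B] = S·[w00; w01] and [mR_A; mR_B] = S·[w10; w11]:
  w00 = 0, w01 = 1, w10 = 1/2, w11 = -1

0 1 1/2 -1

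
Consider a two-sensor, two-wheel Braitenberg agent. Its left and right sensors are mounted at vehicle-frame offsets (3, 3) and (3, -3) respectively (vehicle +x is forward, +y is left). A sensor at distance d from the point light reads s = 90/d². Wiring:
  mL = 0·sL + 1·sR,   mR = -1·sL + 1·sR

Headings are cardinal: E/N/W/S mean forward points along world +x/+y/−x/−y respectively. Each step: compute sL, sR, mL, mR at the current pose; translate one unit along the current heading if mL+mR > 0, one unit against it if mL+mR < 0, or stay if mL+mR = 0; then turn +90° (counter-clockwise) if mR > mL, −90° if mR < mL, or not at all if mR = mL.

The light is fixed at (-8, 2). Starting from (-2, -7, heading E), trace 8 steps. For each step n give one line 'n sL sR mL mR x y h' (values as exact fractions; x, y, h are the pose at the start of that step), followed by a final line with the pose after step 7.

0 10/13 2/5 2/5 -24/65 -2 -7 E
1 45/122 9/16 9/16 189/976 -1 -7 S
2 18/37 18/13 18/13 432/481 -1 -8 W
3 45/29 9/13 9/13 -324/377 -2 -8 N
4 18/29 90/277 90/277 -2376/8033 -2 -9 E
5 45/148 45/106 45/106 945/7844 -1 -9 S
6 90/241 90/97 90/97 12960/23377 -1 -10 W
7 1 5/9 5/9 -4/9 -2 -10 N
final -2 -9 E

n=0: pose=(-2,-7,E); sL=10/13, sR=2/5; mL=2/5, mR=-24/65; mL+mR=2/65 → advance +1; mR−mL=-10/13 → turn -1·90°
n=1: pose=(-1,-7,S); sL=45/122, sR=9/16; mL=9/16, mR=189/976; mL+mR=369/488 → advance +1; mR−mL=-45/122 → turn -1·90°
n=2: pose=(-1,-8,W); sL=18/37, sR=18/13; mL=18/13, mR=432/481; mL+mR=1098/481 → advance +1; mR−mL=-18/37 → turn -1·90°
n=3: pose=(-2,-8,N); sL=45/29, sR=9/13; mL=9/13, mR=-324/377; mL+mR=-63/377 → advance -1; mR−mL=-45/29 → turn -1·90°
n=4: pose=(-2,-9,E); sL=18/29, sR=90/277; mL=90/277, mR=-2376/8033; mL+mR=234/8033 → advance +1; mR−mL=-18/29 → turn -1·90°
n=5: pose=(-1,-9,S); sL=45/148, sR=45/106; mL=45/106, mR=945/7844; mL+mR=4275/7844 → advance +1; mR−mL=-45/148 → turn -1·90°
n=6: pose=(-1,-10,W); sL=90/241, sR=90/97; mL=90/97, mR=12960/23377; mL+mR=34650/23377 → advance +1; mR−mL=-90/241 → turn -1·90°
n=7: pose=(-2,-10,N); sL=1, sR=5/9; mL=5/9, mR=-4/9; mL+mR=1/9 → advance +1; mR−mL=-1 → turn -1·90°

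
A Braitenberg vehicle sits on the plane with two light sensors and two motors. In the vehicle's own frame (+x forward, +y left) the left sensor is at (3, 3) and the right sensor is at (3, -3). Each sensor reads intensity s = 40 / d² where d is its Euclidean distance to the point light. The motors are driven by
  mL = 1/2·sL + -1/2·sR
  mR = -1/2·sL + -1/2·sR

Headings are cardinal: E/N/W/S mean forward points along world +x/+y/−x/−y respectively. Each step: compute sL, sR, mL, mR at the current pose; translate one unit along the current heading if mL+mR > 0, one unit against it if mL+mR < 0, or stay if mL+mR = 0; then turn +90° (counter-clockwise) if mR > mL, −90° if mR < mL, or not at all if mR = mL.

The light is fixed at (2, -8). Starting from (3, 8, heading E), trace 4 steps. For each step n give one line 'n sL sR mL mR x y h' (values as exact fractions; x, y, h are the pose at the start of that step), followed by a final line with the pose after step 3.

n=0: pose=(3,8,E); sL=40/377, sR=8/37; mL=-768/13949, mR=-2248/13949; mL+mR=-8/37 → advance -1; mR−mL=-40/377 → turn -1·90°
n=1: pose=(2,8,S); sL=20/89, sR=20/89; mL=0, mR=-20/89; mL+mR=-20/89 → advance -1; mR−mL=-20/89 → turn -1·90°
n=2: pose=(2,9,W); sL=8/41, sR=40/409; mL=816/16769, mR=-2456/16769; mL+mR=-40/409 → advance -1; mR−mL=-8/41 → turn -1·90°
n=3: pose=(3,9,N); sL=10/101, sR=5/52; mL=15/10504, mR=-1025/10504; mL+mR=-5/52 → advance -1; mR−mL=-10/101 → turn -1·90°

0 40/377 8/37 -768/13949 -2248/13949 3 8 E
1 20/89 20/89 0 -20/89 2 8 S
2 8/41 40/409 816/16769 -2456/16769 2 9 W
3 10/101 5/52 15/10504 -1025/10504 3 9 N
final 3 8 E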